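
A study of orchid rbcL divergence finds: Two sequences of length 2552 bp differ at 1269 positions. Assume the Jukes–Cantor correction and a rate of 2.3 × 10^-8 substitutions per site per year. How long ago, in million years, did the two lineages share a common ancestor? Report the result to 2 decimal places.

17.73

p = 1269/2552 ≈ 0.497257.
d = −(3/4) ln(1 − 4p/3) = −0.75 ln(1 − 0.663009) = −0.75 ln(0.336991)
  = −0.75 × (-1.087699) = 0.815774 substitutions/site.
Under a molecular clock d = 2μt, so t = d/(2μ) = 0.815774 / (2 × 2.3 × 10^-8) = 17.73 million years.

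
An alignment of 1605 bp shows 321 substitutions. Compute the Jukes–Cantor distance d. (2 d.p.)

0.23

p = 321/1605 = 0.2.
d = −(3/4) ln(1 − 4p/3) = −0.75 ln(1 − 0.266667) = −0.75 ln(0.733333)
  = −0.75 × (-0.310155) = 0.232616 substitutions/site.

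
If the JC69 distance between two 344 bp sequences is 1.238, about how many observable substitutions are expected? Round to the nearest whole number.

208

Invert JC69: p = (3/4)(1 − e^(−4d/3)) = 0.75 × (1 − e^(-1.650667)) = 0.75 × (1 − 0.191922) = 0.606059.
Expected differing sites = pL ≈ 0.606059 × 344 = 208.484296 ≈ 208.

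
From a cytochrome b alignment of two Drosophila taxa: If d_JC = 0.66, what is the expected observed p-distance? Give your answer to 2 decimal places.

0.44

p = (3/4)(1 − e^(−4d/3)) = 0.75 × (1 − e^(-0.88)) = 0.75 × (1 − 0.414783) = 0.438913.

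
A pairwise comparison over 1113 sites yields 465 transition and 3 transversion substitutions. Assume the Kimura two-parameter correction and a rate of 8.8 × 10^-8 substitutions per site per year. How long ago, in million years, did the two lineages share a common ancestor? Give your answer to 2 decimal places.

5.18

P = 465/1113 ≈ 0.41779 and Q = 3/1113 ≈ 0.002695.
Under the Kimura two-parameter model, d = −½ ln(1 − 2P − Q) − ¼ ln(1 − 2Q).
1 − 2P − Q = 0.161725, giving −½ ln(0.161725) = 0.910929.
1 − 2Q = 0.99461, giving −¼ ln(0.99461) = 0.001351.
d = 0.910929 + 0.001351 = 0.912280.
Under a molecular clock d = 2μt, so t = d/(2μ) = 0.912280 / (2 × 8.8 × 10^-8) = 5.18 million years.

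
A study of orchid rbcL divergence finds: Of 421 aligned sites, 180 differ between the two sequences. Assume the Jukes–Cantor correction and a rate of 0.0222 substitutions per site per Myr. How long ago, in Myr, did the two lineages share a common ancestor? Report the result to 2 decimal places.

p = 180/421 ≈ 0.427553.
d = −(3/4) ln(1 − 4p/3) = −0.75 ln(1 − 0.570071) = −0.75 ln(0.429929)
  = −0.75 × (-0.844135) = 0.633101 substitutions/site.
Under a molecular clock d = 2μt, so t = d/(2μ) = 0.633101 / (2 × 0.0222) = 14.26 Myr.

14.26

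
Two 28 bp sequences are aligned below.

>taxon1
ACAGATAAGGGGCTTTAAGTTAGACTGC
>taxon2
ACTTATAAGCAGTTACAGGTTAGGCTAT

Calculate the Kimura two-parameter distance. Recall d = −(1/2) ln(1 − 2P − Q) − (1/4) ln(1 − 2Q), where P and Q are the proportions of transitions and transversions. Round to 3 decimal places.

0.599

Of 28 sites, 7 differences are transitions and 4 are transversions, so P = 7/28 = 0.25 and Q = 4/28 ≈ 0.142857.
Under the Kimura two-parameter model, d = −½ ln(1 − 2P − Q) − ¼ ln(1 − 2Q).
1 − 2P − Q = 0.357143, giving −½ ln(0.357143) = 0.514810.
1 − 2Q = 0.714286, giving −¼ ln(0.714286) = 0.084118.
d = 0.514810 + 0.084118 = 0.598928.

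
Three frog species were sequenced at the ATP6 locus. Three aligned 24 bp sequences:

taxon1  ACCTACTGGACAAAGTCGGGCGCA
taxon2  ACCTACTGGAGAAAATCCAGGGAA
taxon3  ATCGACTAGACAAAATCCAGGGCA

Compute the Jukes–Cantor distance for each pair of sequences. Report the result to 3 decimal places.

d(taxon1,taxon2) = 0.304, d(taxon1,taxon3) = 0.369, d(taxon2,taxon3) = 0.244

taxon1–taxon2: 6/24 sites differ → p = 0.25, d = −0.75 ln(1 − 0.333333) = 0.304098 ≈ 0.304.
taxon1–taxon3: 7/24 sites differ → p ≈ 0.291667, d = −0.75 ln(1 − 0.388889) = 0.369358 ≈ 0.369.
taxon2–taxon3: 5/24 sites differ → p ≈ 0.208333, d = −0.75 ln(1 − 0.277777) = 0.244066 ≈ 0.244.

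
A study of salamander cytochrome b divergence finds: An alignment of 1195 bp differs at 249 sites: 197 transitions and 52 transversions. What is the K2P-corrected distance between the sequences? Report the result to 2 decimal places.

0.26

P = 197/1195 ≈ 0.164854 and Q = 52/1195 ≈ 0.043515.
Under the Kimura two-parameter model, d = −½ ln(1 − 2P − Q) − ¼ ln(1 − 2Q).
1 − 2P − Q = 0.626777, giving −½ ln(0.626777) = 0.233582.
1 − 2Q = 0.91297, giving −¼ ln(0.91297) = 0.022763.
d = 0.233582 + 0.022763 = 0.256345.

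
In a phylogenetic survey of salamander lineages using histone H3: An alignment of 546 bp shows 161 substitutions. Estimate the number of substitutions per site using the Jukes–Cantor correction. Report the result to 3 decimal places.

0.375

p = 161/546 ≈ 0.294872.
d = −(3/4) ln(1 − 4p/3) = −0.75 ln(1 − 0.393163) = −0.75 ln(0.606837)
  = −0.75 × (-0.499495) = 0.374621 substitutions/site.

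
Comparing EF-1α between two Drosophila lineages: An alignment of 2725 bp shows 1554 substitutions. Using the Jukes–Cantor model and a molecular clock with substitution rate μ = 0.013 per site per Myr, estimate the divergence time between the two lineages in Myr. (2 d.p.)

p = 1554/2725 ≈ 0.570275.
d = −(3/4) ln(1 − 4p/3) = −0.75 ln(1 − 0.760367) = −0.75 ln(0.239633)
  = −0.75 × (-1.428647) = 1.071485 substitutions/site.
Under a molecular clock d = 2μt, so t = d/(2μ) = 1.071485 / (2 × 0.013) = 41.21 Myr.

41.21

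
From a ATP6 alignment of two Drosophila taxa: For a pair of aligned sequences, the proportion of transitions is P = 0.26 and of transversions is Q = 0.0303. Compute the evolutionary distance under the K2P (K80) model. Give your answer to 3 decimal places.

0.415

Under the Kimura two-parameter model, d = −½ ln(1 − 2P − Q) − ¼ ln(1 − 2Q).
1 − 2P − Q = 0.4497, giving −½ ln(0.4497) = 0.399587.
1 − 2Q = 0.9394, giving −¼ ln(0.9394) = 0.015628.
d = 0.399587 + 0.015628 = 0.415215.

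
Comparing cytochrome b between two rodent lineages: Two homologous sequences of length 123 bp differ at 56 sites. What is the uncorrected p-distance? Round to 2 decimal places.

p = 56/123 = 0.455284… ≈ 0.46 (to 2 d.p.).

0.46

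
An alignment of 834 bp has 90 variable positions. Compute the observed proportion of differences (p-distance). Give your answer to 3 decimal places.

p = 90/834 = 0.107913… ≈ 0.108 (to 3 d.p.).

0.108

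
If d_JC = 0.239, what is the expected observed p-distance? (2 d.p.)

p = (3/4)(1 − e^(−4d/3)) = 0.75 × (1 − e^(-0.318667)) = 0.75 × (1 − 0.727118) = 0.204662.

0.20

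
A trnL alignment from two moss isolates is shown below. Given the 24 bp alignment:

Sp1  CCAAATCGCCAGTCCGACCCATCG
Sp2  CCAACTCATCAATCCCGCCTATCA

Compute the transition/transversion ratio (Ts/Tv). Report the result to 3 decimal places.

3.000

Transitions are A↔G and C↔T; transversions are all other mismatches.
Transitions: 6. Transversions: 2.
R = 6/2 = 3.000.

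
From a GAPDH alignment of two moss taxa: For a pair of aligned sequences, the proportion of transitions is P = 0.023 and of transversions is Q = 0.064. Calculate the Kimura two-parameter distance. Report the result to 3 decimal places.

0.093

Under the Kimura two-parameter model, d = −½ ln(1 − 2P − Q) − ¼ ln(1 − 2Q).
1 − 2P − Q = 0.89, giving −½ ln(0.89) = 0.058267.
1 − 2Q = 0.872, giving −¼ ln(0.872) = 0.034241.
d = 0.058267 + 0.034241 = 0.092508.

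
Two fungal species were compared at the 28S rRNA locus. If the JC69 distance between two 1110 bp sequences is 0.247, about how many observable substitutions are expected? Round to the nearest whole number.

234

Invert JC69: p = (3/4)(1 − e^(−4d/3)) = 0.75 × (1 − e^(-0.329333)) = 0.75 × (1 − 0.719403) = 0.210448.
Expected differing sites = pL ≈ 0.210448 × 1110 = 233.59728 ≈ 234.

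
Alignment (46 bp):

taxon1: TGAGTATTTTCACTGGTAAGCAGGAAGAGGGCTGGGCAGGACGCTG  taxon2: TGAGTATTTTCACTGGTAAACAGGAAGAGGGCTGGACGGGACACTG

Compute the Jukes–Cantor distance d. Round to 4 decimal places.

0.0924

The sequences differ at 4 of 46 sites (20, 36, 38, 43), so p = 4/46 ≈ 0.086957.
d = −(3/4) ln(1 − 4p/3) = −0.75 ln(1 − 0.115943) = −0.75 ln(0.884057)
  = −0.75 × (-0.123234) = 0.092426 substitutions/site.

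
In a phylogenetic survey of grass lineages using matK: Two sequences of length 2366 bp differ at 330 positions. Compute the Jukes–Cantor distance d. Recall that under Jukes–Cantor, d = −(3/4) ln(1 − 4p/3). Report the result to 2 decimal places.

0.15

p = 330/2366 ≈ 0.139476.
d = −(3/4) ln(1 − 4p/3) = −0.75 ln(1 − 0.185968) = −0.75 ln(0.814032)
  = −0.75 × (-0.205756) = 0.154317 substitutions/site.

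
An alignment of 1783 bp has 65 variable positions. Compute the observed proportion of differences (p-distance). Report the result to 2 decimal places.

p = 65/1783 = 0.036455… ≈ 0.04 (to 2 d.p.).

0.04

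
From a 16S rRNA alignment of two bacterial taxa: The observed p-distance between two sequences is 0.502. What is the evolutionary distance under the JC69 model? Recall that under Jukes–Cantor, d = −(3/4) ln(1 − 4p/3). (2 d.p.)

0.83

d = −(3/4) ln(1 − 4p/3) = −0.75 ln(1 − 0.669333) = −0.75 ln(0.330667)
  = −0.75 × (-1.106643) = 0.829982 substitutions/site.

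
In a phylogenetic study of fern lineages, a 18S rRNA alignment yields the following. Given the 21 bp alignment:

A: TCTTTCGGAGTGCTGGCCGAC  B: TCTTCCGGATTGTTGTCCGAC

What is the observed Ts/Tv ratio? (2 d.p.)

1.00

Transitions are A↔G and C↔T; transversions are all other mismatches.
Transitions: 2. Transversions: 2.
R = 2/2 = 1.00.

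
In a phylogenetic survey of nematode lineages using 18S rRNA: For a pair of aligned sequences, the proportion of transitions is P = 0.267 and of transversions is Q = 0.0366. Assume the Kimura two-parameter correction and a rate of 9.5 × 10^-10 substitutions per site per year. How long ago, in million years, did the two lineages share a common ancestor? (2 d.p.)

232.47

Under the Kimura two-parameter model, d = −½ ln(1 − 2P − Q) − ¼ ln(1 − 2Q).
1 − 2P − Q = 0.4294, giving −½ ln(0.4294) = 0.422683.
1 − 2Q = 0.9268, giving −¼ ln(0.9268) = 0.019004.
d = 0.422683 + 0.019004 = 0.441687.
Under a molecular clock d = 2μt, so t = d/(2μ) = 0.441687 / (2 × 9.5 × 10^-10) = 232.47 million years.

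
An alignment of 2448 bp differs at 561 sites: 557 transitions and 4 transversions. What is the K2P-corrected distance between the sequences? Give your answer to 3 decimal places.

P = 557/2448 ≈ 0.227533 and Q = 4/2448 ≈ 0.001634.
Under the Kimura two-parameter model, d = −½ ln(1 − 2P − Q) − ¼ ln(1 − 2Q).
1 − 2P − Q = 0.5433, giving −½ ln(0.5433) = 0.305047.
1 − 2Q = 0.996732, giving −¼ ln(0.996732) = 0.000818.
d = 0.305047 + 0.000818 = 0.305865.

0.306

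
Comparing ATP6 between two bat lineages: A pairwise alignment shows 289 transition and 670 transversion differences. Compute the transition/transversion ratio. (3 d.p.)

R = 289/670 = 0.431343… ≈ 0.431 (to 3 d.p.).

0.431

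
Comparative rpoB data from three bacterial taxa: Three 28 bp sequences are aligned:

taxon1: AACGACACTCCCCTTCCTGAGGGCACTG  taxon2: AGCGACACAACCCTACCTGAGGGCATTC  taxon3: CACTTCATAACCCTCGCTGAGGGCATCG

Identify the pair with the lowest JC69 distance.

taxon1–taxon2: 6/28 differ, p = 0.214, d = 0.252.
taxon1–taxon3: 10/28 differ, p = 0.357, d = 0.485.
taxon2–taxon3: 9/28 differ, p = 0.321, d = 0.420.
The smallest distance is between taxon1 and taxon2.

taxon1 and taxon2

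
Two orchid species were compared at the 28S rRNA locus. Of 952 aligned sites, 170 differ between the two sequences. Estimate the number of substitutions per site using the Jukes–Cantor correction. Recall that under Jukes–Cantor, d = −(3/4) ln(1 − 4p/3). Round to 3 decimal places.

p = 170/952 ≈ 0.178571.
d = −(3/4) ln(1 − 4p/3) = −0.75 ln(1 − 0.238095) = −0.75 ln(0.761905)
  = −0.75 × (-0.271933) = 0.203950 substitutions/site.

0.204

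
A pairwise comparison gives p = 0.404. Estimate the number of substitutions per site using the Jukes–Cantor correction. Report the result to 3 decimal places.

d = −(3/4) ln(1 − 4p/3) = −0.75 ln(1 − 0.538667) = −0.75 ln(0.461333)
  = −0.75 × (-0.773635) = 0.580226 substitutions/site.

0.580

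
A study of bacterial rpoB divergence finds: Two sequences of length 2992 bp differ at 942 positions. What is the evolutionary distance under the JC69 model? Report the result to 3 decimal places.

0.408

p = 942/2992 ≈ 0.31484.
d = −(3/4) ln(1 − 4p/3) = −0.75 ln(1 − 0.419787) = −0.75 ln(0.580213)
  = −0.75 × (-0.544360) = 0.408270 substitutions/site.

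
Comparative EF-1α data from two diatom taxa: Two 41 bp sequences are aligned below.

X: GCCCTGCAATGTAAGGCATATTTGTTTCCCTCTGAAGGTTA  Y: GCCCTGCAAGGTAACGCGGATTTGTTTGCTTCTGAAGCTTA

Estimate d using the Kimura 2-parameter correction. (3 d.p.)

0.194

Of 41 sites, 2 differences are transitions and 5 are transversions, so P = 2/41 ≈ 0.04878 and Q = 5/41 ≈ 0.121951.
Under the Kimura two-parameter model, d = −½ ln(1 − 2P − Q) − ¼ ln(1 − 2Q).
1 − 2P − Q = 0.780489, giving −½ ln(0.780489) = 0.123917.
1 − 2Q = 0.756098, giving −¼ ln(0.756098) = 0.069896.
d = 0.123917 + 0.069896 = 0.193813.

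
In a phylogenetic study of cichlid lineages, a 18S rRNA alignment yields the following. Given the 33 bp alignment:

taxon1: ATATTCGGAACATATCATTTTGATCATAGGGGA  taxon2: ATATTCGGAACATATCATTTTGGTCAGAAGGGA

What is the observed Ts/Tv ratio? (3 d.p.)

2.000

Transitions are A↔G and C↔T; transversions are all other mismatches.
Transitions: 2. Transversions: 1.
R = 2/1 = 2.000.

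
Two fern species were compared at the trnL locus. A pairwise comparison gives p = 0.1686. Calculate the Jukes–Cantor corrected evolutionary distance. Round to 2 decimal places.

d = −(3/4) ln(1 − 4p/3) = −0.75 ln(1 − 0.2248) = −0.75 ln(0.7752)
  = −0.75 × (-0.254634) = 0.190976 substitutions/site.

0.19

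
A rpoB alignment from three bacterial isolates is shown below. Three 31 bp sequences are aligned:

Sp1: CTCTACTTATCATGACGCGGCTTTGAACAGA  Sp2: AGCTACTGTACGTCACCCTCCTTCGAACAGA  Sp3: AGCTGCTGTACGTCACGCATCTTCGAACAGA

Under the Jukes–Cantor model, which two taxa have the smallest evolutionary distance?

Sp2 and Sp3

Sp1–Sp2: 11/31 differ, p = 0.355, d = 0.481.
Sp1–Sp3: 11/31 differ, p = 0.355, d = 0.481.
Sp2–Sp3: 4/31 differ, p = 0.129, d = 0.142.
The smallest distance is between Sp2 and Sp3.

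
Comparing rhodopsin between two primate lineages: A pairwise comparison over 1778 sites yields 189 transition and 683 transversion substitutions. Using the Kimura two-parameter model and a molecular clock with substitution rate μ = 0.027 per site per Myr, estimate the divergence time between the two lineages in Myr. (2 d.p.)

P = 189/1778 ≈ 0.106299 and Q = 683/1778 ≈ 0.384139.
Under the Kimura two-parameter model, d = −½ ln(1 − 2P − Q) − ¼ ln(1 − 2Q).
1 − 2P − Q = 0.403263, giving −½ ln(0.403263) = 0.454083.
1 − 2Q = 0.231722, giving −¼ ln(0.231722) = 0.365554.
d = 0.454083 + 0.365554 = 0.819637.
Under a molecular clock d = 2μt, so t = d/(2μ) = 0.819637 / (2 × 0.027) = 15.18 Myr.

15.18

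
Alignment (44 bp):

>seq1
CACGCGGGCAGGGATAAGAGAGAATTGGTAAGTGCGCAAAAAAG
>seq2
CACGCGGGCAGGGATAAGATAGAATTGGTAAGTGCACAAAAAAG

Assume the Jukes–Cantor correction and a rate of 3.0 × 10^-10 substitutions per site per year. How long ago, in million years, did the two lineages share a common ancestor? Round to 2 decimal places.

78.15

The sequences differ at 2 of 44 sites (20, 36), so p = 2/44 ≈ 0.045455.
d = −(3/4) ln(1 − 4p/3) = −0.75 ln(1 − 0.060607) = −0.75 ln(0.939393)
  = −0.75 × (-0.062521) = 0.046891 substitutions/site.
Under a molecular clock d = 2μt, so t = d/(2μ) = 0.046891 / (2 × 3.0 × 10^-10) = 78.15 million years.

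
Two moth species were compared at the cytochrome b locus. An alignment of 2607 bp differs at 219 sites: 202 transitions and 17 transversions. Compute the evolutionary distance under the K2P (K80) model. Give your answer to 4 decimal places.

P = 202/2607 ≈ 0.077484 and Q = 17/2607 ≈ 0.006521.
Under the Kimura two-parameter model, d = −½ ln(1 − 2P − Q) − ¼ ln(1 − 2Q).
1 − 2P − Q = 0.838511, giving −½ ln(0.838511) = 0.088064.
1 − 2Q = 0.986958, giving −¼ ln(0.986958) = 0.003282.
d = 0.088064 + 0.003282 = 0.091346.

0.0913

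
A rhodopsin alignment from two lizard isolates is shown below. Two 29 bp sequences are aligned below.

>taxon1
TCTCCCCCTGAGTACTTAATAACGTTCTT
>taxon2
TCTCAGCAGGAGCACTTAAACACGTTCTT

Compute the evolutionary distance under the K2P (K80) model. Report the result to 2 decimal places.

0.29

Of 29 sites, 1 differences are transitions and 6 are transversions, so P = 1/29 ≈ 0.034483 and Q = 6/29 ≈ 0.206897.
Under the Kimura two-parameter model, d = −½ ln(1 − 2P − Q) − ¼ ln(1 − 2Q).
1 − 2P − Q = 0.724137, giving −½ ln(0.724137) = 0.161387.
1 − 2Q = 0.586206, giving −¼ ln(0.586206) = 0.133521.
d = 0.161387 + 0.133521 = 0.294908.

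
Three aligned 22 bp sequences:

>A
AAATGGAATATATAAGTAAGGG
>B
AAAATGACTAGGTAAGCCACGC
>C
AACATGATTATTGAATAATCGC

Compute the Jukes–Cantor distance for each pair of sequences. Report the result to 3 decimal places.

A–B: 9/22 sites differ → p ≈ 0.409091, d = −0.75 ln(1 − 0.545455) = 0.591344 ≈ 0.591.
A–C: 11/22 sites differ → p = 0.5, d = −0.75 ln(1 − 0.666667) = 0.823960 ≈ 0.824.
B–C: 9/22 sites differ → p ≈ 0.409091, d = −0.75 ln(1 − 0.545455) = 0.591344 ≈ 0.591.

d(A,B) = 0.591, d(A,C) = 0.824, d(B,C) = 0.591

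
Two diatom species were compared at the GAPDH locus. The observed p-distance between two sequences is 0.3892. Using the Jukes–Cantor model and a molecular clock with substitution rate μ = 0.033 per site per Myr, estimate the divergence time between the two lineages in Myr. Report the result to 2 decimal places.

d = −(3/4) ln(1 − 4p/3) = −0.75 ln(1 − 0.518933) = −0.75 ln(0.481067)
  = −0.75 × (-0.731749) = 0.548812 substitutions/site.
Under a molecular clock d = 2μt, so t = d/(2μ) = 0.548812 / (2 × 0.033) = 8.32 Myr.

8.32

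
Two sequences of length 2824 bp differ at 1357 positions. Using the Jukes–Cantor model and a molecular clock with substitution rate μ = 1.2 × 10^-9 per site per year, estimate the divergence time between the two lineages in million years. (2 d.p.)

319.87

p = 1357/2824 ≈ 0.480524.
d = −(3/4) ln(1 − 4p/3) = −0.75 ln(1 − 0.640699) = −0.75 ln(0.359301)
  = −0.75 × (-1.023595) = 0.767696 substitutions/site.
Under a molecular clock d = 2μt, so t = d/(2μ) = 0.767696 / (2 × 1.2 × 10^-9) = 319.87 million years.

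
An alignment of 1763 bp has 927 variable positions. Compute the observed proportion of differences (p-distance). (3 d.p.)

p = 927/1763 = 0.525808… ≈ 0.526 (to 3 d.p.).

0.526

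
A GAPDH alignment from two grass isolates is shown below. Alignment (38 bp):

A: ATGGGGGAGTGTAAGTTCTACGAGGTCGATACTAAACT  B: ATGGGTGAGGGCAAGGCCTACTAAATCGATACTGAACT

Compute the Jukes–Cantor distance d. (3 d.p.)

0.285

The sequences differ at 9 of 38 sites (6, 10, 12, 16, 17, 22, 24, 25, 34), so p = 9/38 ≈ 0.236842.
d = −(3/4) ln(1 − 4p/3) = −0.75 ln(1 − 0.315789) = −0.75 ln(0.684211)
  = −0.75 × (-0.379489) = 0.284617 substitutions/site.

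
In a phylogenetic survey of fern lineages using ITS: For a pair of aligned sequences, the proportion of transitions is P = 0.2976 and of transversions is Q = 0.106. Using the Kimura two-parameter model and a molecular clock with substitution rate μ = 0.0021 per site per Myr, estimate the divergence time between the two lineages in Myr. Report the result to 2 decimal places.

Under the Kimura two-parameter model, d = −½ ln(1 − 2P − Q) − ¼ ln(1 − 2Q).
1 − 2P − Q = 0.2988, giving −½ ln(0.2988) = 0.603990.
1 − 2Q = 0.788, giving −¼ ln(0.788) = 0.059564.
d = 0.603990 + 0.059564 = 0.663554.
Under a molecular clock d = 2μt, so t = d/(2μ) = 0.663554 / (2 × 0.0021) = 157.99 Myr.

157.99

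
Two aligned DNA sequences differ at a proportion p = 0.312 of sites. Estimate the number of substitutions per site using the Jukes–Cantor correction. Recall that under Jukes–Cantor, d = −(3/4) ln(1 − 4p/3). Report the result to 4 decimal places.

d = −(3/4) ln(1 − 4p/3) = −0.75 ln(1 − 0.416) = −0.75 ln(0.584)
  = −0.75 × (-0.537854) = 0.403391 substitutions/site.

0.4034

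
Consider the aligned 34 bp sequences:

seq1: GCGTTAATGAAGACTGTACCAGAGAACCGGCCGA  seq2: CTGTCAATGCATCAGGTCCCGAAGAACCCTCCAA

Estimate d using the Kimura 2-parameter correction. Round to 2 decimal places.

0.60

Of 34 sites, 5 differences are transitions and 9 are transversions, so P = 5/34 ≈ 0.147059 and Q = 9/34 ≈ 0.264706.
Under the Kimura two-parameter model, d = −½ ln(1 − 2P − Q) − ¼ ln(1 − 2Q).
1 − 2P − Q = 0.441176, giving −½ ln(0.441176) = 0.409156.
1 − 2Q = 0.470588, giving −¼ ln(0.470588) = 0.188443.
d = 0.409156 + 0.188443 = 0.597599.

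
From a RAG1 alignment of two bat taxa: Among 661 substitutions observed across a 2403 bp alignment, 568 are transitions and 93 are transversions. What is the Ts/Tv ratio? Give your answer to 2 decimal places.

R = 568/93 = 6.107526… ≈ 6.11 (to 2 d.p.).

6.11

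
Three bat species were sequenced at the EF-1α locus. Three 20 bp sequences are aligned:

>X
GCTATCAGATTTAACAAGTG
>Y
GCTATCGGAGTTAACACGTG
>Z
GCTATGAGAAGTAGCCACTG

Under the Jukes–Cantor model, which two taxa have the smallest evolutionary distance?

X and Y

X–Y: 3/20 differ, p = 0.150, d = 0.167.
X–Z: 6/20 differ, p = 0.300, d = 0.383.
Y–Z: 8/20 differ, p = 0.400, d = 0.572.
The smallest distance is between X and Y.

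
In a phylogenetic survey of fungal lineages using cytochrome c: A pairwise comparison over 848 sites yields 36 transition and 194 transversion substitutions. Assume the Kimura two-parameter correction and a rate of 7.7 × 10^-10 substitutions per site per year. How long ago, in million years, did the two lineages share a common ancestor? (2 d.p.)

P = 36/848 ≈ 0.042453 and Q = 194/848 ≈ 0.228774.
Under the Kimura two-parameter model, d = −½ ln(1 − 2P − Q) − ¼ ln(1 − 2Q).
1 − 2P − Q = 0.68632, giving −½ ln(0.68632) = 0.188206.
1 − 2Q = 0.542452, giving −¼ ln(0.542452) = 0.152914.
d = 0.188206 + 0.152914 = 0.341120.
Under a molecular clock d = 2μt, so t = d/(2μ) = 0.341120 / (2 × 7.7 × 10^-10) = 221.51 million years.

221.51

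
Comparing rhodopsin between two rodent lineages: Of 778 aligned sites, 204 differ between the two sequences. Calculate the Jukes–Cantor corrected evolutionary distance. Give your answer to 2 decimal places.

0.32

p = 204/778 ≈ 0.262211.
d = −(3/4) ln(1 − 4p/3) = −0.75 ln(1 − 0.349615) = −0.75 ln(0.650385)
  = −0.75 × (-0.430191) = 0.322643 substitutions/site.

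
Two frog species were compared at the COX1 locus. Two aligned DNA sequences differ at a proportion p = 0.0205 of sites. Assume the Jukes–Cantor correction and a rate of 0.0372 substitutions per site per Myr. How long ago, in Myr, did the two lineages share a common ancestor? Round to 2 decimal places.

0.28

d = −(3/4) ln(1 − 4p/3) = −0.75 ln(1 − 0.027333) = −0.75 ln(0.972667)
  = −0.75 × (-0.027713) = 0.020785 substitutions/site.
Under a molecular clock d = 2μt, so t = d/(2μ) = 0.020785 / (2 × 0.0372) = 0.28 Myr.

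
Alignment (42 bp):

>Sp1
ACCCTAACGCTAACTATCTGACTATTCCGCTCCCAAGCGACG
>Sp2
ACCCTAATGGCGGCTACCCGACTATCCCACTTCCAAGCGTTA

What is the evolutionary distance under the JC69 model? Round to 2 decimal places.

The sequences differ at 13 of 42 sites, so p = 13/42 ≈ 0.309524.
d = −(3/4) ln(1 − 4p/3) = −0.75 ln(1 − 0.412699) = −0.75 ln(0.587301)
  = −0.75 × (-0.532218) = 0.399164 substitutions/site.

0.40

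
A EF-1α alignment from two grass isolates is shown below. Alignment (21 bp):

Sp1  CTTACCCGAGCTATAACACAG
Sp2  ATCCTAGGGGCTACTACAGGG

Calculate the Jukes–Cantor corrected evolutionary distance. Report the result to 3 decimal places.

The sequences differ at 11 of 21 sites, so p = 11/21 ≈ 0.52381.
d = −(3/4) ln(1 − 4p/3) = −0.75 ln(1 − 0.698413) = −0.75 ln(0.301587)
  = −0.75 × (-1.198697) = 0.899023 substitutions/site.

0.899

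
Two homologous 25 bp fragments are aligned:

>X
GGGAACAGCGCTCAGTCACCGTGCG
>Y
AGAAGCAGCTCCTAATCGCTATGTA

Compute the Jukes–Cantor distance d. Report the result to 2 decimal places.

The sequences differ at 12 of 25 sites, so p = 12/25 = 0.48.
d = −(3/4) ln(1 − 4p/3) = −0.75 ln(1 − 0.64) = −0.75 ln(0.36)
  = −0.75 × (-1.021651) = 0.766238 substitutions/site.

0.77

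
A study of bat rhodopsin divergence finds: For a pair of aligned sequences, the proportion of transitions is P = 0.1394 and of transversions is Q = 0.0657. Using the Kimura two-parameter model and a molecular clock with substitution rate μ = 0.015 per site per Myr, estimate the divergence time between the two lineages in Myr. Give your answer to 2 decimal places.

8.21

Under the Kimura two-parameter model, d = −½ ln(1 − 2P − Q) − ¼ ln(1 − 2Q).
1 − 2P − Q = 0.6555, giving −½ ln(0.6555) = 0.211178.
1 − 2Q = 0.8686, giving −¼ ln(0.8686) = 0.035218.
d = 0.211178 + 0.035218 = 0.246396.
Under a molecular clock d = 2μt, so t = d/(2μ) = 0.246396 / (2 × 0.015) = 8.21 Myr.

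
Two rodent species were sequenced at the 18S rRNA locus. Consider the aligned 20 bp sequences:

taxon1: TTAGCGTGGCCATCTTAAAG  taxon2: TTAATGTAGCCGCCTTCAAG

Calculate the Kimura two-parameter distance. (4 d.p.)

0.4256

Of 20 sites, 5 differences are transitions and 1 are transversions, so P = 5/20 = 0.25 and Q = 1/20 = 0.05.
Under the Kimura two-parameter model, d = −½ ln(1 − 2P − Q) − ¼ ln(1 − 2Q).
1 − 2P − Q = 0.45, giving −½ ln(0.45) = 0.399254.
1 − 2Q = 0.9, giving −¼ ln(0.9) = 0.026340.
d = 0.399254 + 0.026340 = 0.425594.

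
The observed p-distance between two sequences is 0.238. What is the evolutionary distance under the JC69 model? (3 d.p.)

0.286

d = −(3/4) ln(1 − 4p/3) = −0.75 ln(1 − 0.317333) = −0.75 ln(0.682667)
  = −0.75 × (-0.381748) = 0.286311 substitutions/site.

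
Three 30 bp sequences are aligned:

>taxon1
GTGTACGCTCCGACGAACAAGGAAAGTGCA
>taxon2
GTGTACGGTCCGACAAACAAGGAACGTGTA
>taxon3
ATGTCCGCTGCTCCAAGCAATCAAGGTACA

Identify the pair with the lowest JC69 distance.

taxon1 and taxon2

taxon1–taxon2: 4/30 differ, p = 0.133, d = 0.147.
taxon1–taxon3: 11/30 differ, p = 0.367, d = 0.503.
taxon2–taxon3: 12/30 differ, p = 0.400, d = 0.572.
The smallest distance is between taxon1 and taxon2.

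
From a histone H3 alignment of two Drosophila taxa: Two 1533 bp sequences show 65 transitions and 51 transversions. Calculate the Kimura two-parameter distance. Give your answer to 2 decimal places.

P = 65/1533 ≈ 0.042401 and Q = 51/1533 ≈ 0.033268.
Under the Kimura two-parameter model, d = −½ ln(1 − 2P − Q) − ¼ ln(1 − 2Q).
1 − 2P − Q = 0.88193, giving −½ ln(0.88193) = 0.062821.
1 − 2Q = 0.933464, giving −¼ ln(0.933464) = 0.017213.
d = 0.062821 + 0.017213 = 0.080034.

0.08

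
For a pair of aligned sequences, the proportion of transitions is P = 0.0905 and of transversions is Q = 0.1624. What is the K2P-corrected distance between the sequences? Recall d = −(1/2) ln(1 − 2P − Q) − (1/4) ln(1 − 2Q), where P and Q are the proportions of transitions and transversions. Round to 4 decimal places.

Under the Kimura two-parameter model, d = −½ ln(1 − 2P − Q) − ¼ ln(1 − 2Q).
1 − 2P − Q = 0.6566, giving −½ ln(0.6566) = 0.210340.
1 − 2Q = 0.6752, giving −¼ ln(0.6752) = 0.098187.
d = 0.210340 + 0.098187 = 0.308527.

0.3085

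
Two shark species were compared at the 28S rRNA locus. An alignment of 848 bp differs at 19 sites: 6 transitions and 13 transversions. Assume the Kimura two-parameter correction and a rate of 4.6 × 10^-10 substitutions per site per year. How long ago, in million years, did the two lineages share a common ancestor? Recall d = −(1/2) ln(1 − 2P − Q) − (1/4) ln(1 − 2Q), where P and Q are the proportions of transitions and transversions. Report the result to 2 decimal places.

P = 6/848 ≈ 0.007075 and Q = 13/848 ≈ 0.01533.
Under the Kimura two-parameter model, d = −½ ln(1 − 2P − Q) − ¼ ln(1 − 2Q).
1 − 2P − Q = 0.97052, giving −½ ln(0.97052) = 0.014962.
1 − 2Q = 0.96934, giving −¼ ln(0.96934) = 0.007785.
d = 0.014962 + 0.007785 = 0.022747.
Under a molecular clock d = 2μt, so t = d/(2μ) = 0.022747 / (2 × 4.6 × 10^-10) = 24.73 million years.

24.73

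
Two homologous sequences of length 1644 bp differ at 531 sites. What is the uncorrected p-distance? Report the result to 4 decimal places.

p = 531/1644 = 0.322992… ≈ 0.3230 (to 4 d.p.).

0.3230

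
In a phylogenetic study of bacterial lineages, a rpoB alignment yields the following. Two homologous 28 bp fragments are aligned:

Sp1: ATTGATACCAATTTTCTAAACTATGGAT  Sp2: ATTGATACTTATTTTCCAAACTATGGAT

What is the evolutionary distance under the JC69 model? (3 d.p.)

0.116

The sequences differ at 3 of 28 sites (9, 10, 17), so p = 3/28 ≈ 0.107143.
d = −(3/4) ln(1 − 4p/3) = −0.75 ln(1 − 0.142857) = −0.75 ln(0.857143)
  = −0.75 × (-0.154151) = 0.115613 substitutions/site.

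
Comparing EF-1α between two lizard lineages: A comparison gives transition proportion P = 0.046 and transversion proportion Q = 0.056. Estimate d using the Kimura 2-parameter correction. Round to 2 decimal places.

Under the Kimura two-parameter model, d = −½ ln(1 − 2P − Q) − ¼ ln(1 − 2Q).
1 − 2P − Q = 0.852, giving −½ ln(0.852) = 0.080084.
1 − 2Q = 0.888, giving −¼ ln(0.888) = 0.029696.
d = 0.080084 + 0.029696 = 0.109780.

0.11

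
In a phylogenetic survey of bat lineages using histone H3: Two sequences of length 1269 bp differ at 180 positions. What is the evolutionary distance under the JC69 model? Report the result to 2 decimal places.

p = 180/1269 ≈ 0.141844.
d = −(3/4) ln(1 − 4p/3) = −0.75 ln(1 − 0.189125) = −0.75 ln(0.810875)
  = −0.75 × (-0.209641) = 0.157231 substitutions/site.

0.16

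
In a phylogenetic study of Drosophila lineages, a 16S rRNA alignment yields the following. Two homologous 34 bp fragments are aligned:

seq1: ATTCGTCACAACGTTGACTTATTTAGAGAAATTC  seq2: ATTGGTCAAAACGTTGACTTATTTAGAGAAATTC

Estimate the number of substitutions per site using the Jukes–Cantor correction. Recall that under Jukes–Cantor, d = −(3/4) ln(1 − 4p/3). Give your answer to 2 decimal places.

The sequences differ at 2 of 34 sites (4, 9), so p = 2/34 ≈ 0.058824.
d = −(3/4) ln(1 − 4p/3) = −0.75 ln(1 − 0.078432) = −0.75 ln(0.921568)
  = −0.75 × (-0.081679) = 0.061259 substitutions/site.

0.06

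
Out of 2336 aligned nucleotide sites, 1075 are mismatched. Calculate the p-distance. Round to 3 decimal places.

p = 1075/2336 = 0.460188… ≈ 0.460 (to 3 d.p.).

0.460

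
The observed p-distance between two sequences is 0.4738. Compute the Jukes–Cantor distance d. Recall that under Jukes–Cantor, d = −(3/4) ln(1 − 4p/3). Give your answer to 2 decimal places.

0.75

d = −(3/4) ln(1 − 4p/3) = −0.75 ln(1 − 0.631733) = −0.75 ln(0.368267)
  = −0.75 × (-0.998947) = 0.749210 substitutions/site.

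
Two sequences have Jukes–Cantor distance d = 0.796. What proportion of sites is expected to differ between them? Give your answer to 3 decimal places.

p = (3/4)(1 − e^(−4d/3)) = 0.75 × (1 − e^(-1.061333)) = 0.75 × (1 − 0.345994) = 0.490505.

0.491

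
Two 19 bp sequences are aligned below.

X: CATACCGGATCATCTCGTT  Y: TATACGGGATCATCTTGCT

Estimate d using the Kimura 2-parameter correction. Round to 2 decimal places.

0.26

Of 19 sites, 3 differences are transitions and 1 are transversions, so P = 3/19 ≈ 0.157895 and Q = 1/19 ≈ 0.052632.
Under the Kimura two-parameter model, d = −½ ln(1 − 2P − Q) − ¼ ln(1 − 2Q).
1 − 2P − Q = 0.631578, giving −½ ln(0.631578) = 0.229767.
1 − 2Q = 0.894736, giving −¼ ln(0.894736) = 0.027807.
d = 0.229767 + 0.027807 = 0.257574.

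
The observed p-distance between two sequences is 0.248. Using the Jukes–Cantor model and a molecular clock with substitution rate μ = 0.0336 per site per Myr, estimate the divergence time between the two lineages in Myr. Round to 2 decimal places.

4.48

d = −(3/4) ln(1 − 4p/3) = −0.75 ln(1 − 0.330667) = −0.75 ln(0.669333)
  = −0.75 × (-0.401474) = 0.301106 substitutions/site.
Under a molecular clock d = 2μt, so t = d/(2μ) = 0.301106 / (2 × 0.0336) = 4.48 Myr.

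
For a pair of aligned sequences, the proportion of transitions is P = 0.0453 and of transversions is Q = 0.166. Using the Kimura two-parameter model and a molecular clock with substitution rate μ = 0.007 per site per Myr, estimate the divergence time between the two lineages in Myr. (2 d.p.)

17.79

Under the Kimura two-parameter model, d = −½ ln(1 − 2P − Q) − ¼ ln(1 − 2Q).
1 − 2P − Q = 0.7434, giving −½ ln(0.7434) = 0.148261.
1 − 2Q = 0.668, giving −¼ ln(0.668) = 0.100867.
d = 0.148261 + 0.100867 = 0.249128.
Under a molecular clock d = 2μt, so t = d/(2μ) = 0.249128 / (2 × 0.007) = 17.79 Myr.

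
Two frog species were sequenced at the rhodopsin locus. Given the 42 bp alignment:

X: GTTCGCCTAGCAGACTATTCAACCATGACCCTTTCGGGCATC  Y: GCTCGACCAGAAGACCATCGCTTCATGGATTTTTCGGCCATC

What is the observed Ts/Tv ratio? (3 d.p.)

Transitions are A↔G and C↔T; transversions are all other mismatches.
Transitions: 8. Transversions: 7.
R = 8/7 = 1.142857… ≈ 1.143 (to 3 d.p.).

1.143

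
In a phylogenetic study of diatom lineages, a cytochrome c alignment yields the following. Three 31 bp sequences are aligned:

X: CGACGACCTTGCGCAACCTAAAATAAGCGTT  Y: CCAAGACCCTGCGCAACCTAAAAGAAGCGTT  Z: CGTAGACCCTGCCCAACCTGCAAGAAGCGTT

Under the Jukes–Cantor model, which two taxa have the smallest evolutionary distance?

X–Y: 4/31 differ, p = 0.129, d = 0.142.
X–Z: 7/31 differ, p = 0.226, d = 0.269.
Y–Z: 5/31 differ, p = 0.161, d = 0.182.
The smallest distance is between X and Y.

X and Y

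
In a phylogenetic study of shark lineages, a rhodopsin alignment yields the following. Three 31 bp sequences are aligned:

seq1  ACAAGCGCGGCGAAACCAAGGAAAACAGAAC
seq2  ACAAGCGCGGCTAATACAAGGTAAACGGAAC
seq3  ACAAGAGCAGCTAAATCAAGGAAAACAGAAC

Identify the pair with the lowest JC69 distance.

seq1 and seq3

seq1–seq2: 5/31 differ, p = 0.161, d = 0.182.
seq1–seq3: 4/31 differ, p = 0.129, d = 0.142.
seq2–seq3: 6/31 differ, p = 0.194, d = 0.224.
The smallest distance is between seq1 and seq3.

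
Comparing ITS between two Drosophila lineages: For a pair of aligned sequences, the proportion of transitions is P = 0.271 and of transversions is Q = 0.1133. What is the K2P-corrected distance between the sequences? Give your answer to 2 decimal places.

0.60

Under the Kimura two-parameter model, d = −½ ln(1 − 2P − Q) − ¼ ln(1 − 2Q).
1 − 2P − Q = 0.3447, giving −½ ln(0.3447) = 0.532540.
1 − 2Q = 0.7734, giving −¼ ln(0.7734) = 0.064240.
d = 0.532540 + 0.064240 = 0.596780.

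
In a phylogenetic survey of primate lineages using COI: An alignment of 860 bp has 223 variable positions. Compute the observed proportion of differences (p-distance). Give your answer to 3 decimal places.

0.259

p = 223/860 = 0.259302… ≈ 0.259 (to 3 d.p.).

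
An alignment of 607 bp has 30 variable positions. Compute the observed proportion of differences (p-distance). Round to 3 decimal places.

p = 30/607 = 0.049423… ≈ 0.049 (to 3 d.p.).

0.049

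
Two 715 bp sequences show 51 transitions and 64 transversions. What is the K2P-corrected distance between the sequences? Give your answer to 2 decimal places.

P = 51/715 ≈ 0.071329 and Q = 64/715 ≈ 0.08951.
Under the Kimura two-parameter model, d = −½ ln(1 − 2P − Q) − ¼ ln(1 − 2Q).
1 − 2P − Q = 0.767832, giving −½ ln(0.767832) = 0.132092.
1 − 2Q = 0.82098, giving −¼ ln(0.82098) = 0.049314.
d = 0.132092 + 0.049314 = 0.181406.

0.18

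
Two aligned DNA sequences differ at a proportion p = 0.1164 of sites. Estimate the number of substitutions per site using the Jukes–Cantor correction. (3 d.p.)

d = −(3/4) ln(1 − 4p/3) = −0.75 ln(1 − 0.1552) = −0.75 ln(0.8448)
  = −0.75 × (-0.168655) = 0.126491 substitutions/site.

0.126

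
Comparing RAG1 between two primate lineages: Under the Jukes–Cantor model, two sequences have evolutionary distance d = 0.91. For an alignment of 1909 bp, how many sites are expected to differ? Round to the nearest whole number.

Invert JC69: p = (3/4)(1 − e^(−4d/3)) = 0.75 × (1 − e^(-1.213333)) = 0.75 × (1 − 0.297205) = 0.527096.
Expected differing sites = pL ≈ 0.527096 × 1909 = 1006.226264 ≈ 1006.

1006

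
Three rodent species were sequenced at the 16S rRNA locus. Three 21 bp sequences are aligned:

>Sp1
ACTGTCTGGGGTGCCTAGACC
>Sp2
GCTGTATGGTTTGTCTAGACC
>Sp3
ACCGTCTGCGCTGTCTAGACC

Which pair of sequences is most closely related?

Sp1–Sp2: 5/21 differ, p = 0.238, d = 0.286.
Sp1–Sp3: 4/21 differ, p = 0.190, d = 0.220.
Sp2–Sp3: 6/21 differ, p = 0.286, d = 0.360.
The smallest distance is between Sp1 and Sp3.

Sp1 and Sp3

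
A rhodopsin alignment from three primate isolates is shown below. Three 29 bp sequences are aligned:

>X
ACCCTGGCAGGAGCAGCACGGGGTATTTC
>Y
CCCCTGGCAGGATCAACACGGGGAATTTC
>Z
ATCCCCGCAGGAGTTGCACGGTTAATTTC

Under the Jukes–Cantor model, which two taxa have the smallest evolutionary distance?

X and Y

X–Y: 4/29 differ, p = 0.138, d = 0.152.
X–Z: 8/29 differ, p = 0.276, d = 0.344.
Y–Z: 10/29 differ, p = 0.345, d = 0.462.
The smallest distance is between X and Y.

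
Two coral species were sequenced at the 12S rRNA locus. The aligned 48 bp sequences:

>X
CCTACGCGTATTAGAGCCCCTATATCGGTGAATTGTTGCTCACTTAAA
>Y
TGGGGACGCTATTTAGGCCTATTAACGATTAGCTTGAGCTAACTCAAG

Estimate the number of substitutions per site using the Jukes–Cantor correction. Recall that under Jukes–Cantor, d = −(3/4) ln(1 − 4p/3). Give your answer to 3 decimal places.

0.961

The sequences differ at 26 of 48 sites, so p = 26/48 ≈ 0.541667.
d = −(3/4) ln(1 − 4p/3) = −0.75 ln(1 − 0.722223) = −0.75 ln(0.277777)
  = −0.75 × (-1.280937) = 0.960703 substitutions/site.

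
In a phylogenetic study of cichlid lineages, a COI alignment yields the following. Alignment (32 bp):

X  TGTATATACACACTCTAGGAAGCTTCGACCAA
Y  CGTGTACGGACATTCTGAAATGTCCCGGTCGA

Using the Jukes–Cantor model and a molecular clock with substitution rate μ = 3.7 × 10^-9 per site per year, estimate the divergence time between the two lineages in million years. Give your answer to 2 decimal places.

111.35

The sequences differ at 16 of 32 sites, so p = 16/32 = 0.5.
d = −(3/4) ln(1 − 4p/3) = −0.75 ln(1 − 0.666667) = −0.75 ln(0.333333)
  = −0.75 × (-1.098613) = 0.823960 substitutions/site.
Under a molecular clock d = 2μt, so t = d/(2μ) = 0.823960 / (2 × 3.7 × 10^-9) = 111.35 million years.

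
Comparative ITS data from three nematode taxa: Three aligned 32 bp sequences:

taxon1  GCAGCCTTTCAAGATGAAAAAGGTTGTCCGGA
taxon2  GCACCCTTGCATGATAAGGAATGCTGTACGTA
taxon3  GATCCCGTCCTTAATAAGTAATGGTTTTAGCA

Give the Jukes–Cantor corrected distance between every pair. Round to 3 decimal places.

d(taxon1,taxon2) = 0.404, d(taxon1,taxon3) = 0.924, d(taxon2,taxon3) = 0.520

taxon1–taxon2: 10/32 sites differ → p = 0.3125, d = −0.75 ln(1 − 0.416667) = 0.404248 ≈ 0.404.
taxon1–taxon3: 17/32 sites differ → p = 0.53125, d = −0.75 ln(1 − 0.708333) = 0.924107 ≈ 0.924.
taxon2–taxon3: 12/32 sites differ → p = 0.375, d = −0.75 ln(1 − 0.5) = 0.519860 ≈ 0.520.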